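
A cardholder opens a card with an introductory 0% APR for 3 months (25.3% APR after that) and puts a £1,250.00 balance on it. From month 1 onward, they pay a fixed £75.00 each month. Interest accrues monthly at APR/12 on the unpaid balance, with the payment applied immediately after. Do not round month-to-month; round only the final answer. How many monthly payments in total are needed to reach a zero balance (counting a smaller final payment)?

Promo months 1–3 at r₀ = 0%/12 = 0; months 4+ at r₁ = 25.3%/12 = 0.0210833.
After month 3 (no interest yet): B = £1,250.00 − 3·£75.00 = £1,025.00.
Then at r₁ with £75.00/mo: n₂ = −ln(1 − r₁·B/P)/ln(1+r₁) ≈ 16.29 → 17 more payments.

20 months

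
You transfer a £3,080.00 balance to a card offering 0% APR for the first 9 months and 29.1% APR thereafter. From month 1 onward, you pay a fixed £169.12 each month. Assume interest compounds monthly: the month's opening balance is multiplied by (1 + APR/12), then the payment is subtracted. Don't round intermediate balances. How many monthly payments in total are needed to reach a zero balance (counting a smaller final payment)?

20 payments

Promo months 1–9 at r₀ = 0%/12 = 0; months 10+ at r₁ = 29.1%/12 = 0.02425.
After month 9 (no interest yet): B = £3,080.00 − 9·£169.12 = £1,557.92.
Then at r₁ with £169.12/mo: n₂ = −ln(1 − r₁·B/P)/ln(1+r₁) ≈ 10.55 → 11 more payments.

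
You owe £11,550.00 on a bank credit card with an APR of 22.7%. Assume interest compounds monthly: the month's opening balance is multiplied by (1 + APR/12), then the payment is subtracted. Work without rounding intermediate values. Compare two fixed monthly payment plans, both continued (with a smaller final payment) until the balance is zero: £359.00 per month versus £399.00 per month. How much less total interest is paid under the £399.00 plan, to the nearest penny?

Monthly rate r = 22.7%/12 = 1.89167% = 0.0189167.
At £359.00/mo: n = ⌈−ln(1 − rB₀/P)/ln(1+r)⌉ = 51 payments (last £19.86); total interest = total paid − £11,550.00 = £6,419.86.
At £399.00/mo: 43 payments (last £130.33); total interest £5,338.33.
Interest saved = £6,419.86 − £5,338.33 = £1,081.53.

£1,081.53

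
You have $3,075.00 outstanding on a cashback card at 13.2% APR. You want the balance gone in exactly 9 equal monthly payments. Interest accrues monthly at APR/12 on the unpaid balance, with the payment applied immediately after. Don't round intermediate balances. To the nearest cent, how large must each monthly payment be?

Monthly rate r = 13.2%/12 = 1.1% = 0.011.
Level-payment amortization: P = B₀·r / (1 − (1+r)^(−n)) = 3075.00·0.011 / (1 − 1.011^(−9)).
Denominator 1 − (1+r)^(−9) = 0.0937675698.
P = 33.825 / 0.0937675698 ≈ 360.73.

$360.73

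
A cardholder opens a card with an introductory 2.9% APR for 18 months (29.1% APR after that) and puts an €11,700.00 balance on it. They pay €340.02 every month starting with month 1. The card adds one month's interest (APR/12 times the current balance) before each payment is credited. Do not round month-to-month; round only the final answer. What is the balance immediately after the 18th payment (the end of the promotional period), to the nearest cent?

€5,971.82

Promo months 1–18 at r₀ = 2.9%/12 = 0.00241667; months 19+ at r₁ = 29.1%/12 = 0.02425.
After month 18: iterate B ← B·(1+r₀) − €340.02 for 18 months → €5,971.82.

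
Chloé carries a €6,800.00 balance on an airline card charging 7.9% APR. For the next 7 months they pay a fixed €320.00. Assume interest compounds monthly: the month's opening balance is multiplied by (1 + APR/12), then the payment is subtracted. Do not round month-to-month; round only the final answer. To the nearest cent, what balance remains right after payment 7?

€4,834.90

Monthly rate r = 7.9%/12 = 0.658333% = 0.00658333.
Each month: B ← B·(1+r) − €320.00.
Month 1: interest €44.77; balance after payment €6,524.77.
Month 2: interest €42.95; balance after payment €6,247.72.
Month 3: interest €41.13; balance after payment €5,968.85.
Month 4: interest €39.29; balance after payment €5,688.15.
Month 5: interest €37.45; balance after payment €5,405.59.
Month 6: interest €35.59; balance after payment €5,121.18.
Month 7: interest €33.71; balance after payment €4,834.90.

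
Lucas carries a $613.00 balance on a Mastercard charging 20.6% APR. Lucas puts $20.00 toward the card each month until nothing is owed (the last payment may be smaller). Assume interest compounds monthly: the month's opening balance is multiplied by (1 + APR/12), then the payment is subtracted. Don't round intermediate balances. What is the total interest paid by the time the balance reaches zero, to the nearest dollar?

Monthly rate r = 20.6%/12 = 1.71667% = 0.0171667.
Payoff takes n = ⌈−ln(1 − rB₀/P)/ln(1+r)⌉ = ⌈43.880⌉ = 44 payments; the last is $17.62.
Total paid = 43·$20.00 + $17.62 = $877.62.
Total interest = total paid − principal = $877.62 − $613.00 = $264.62.

$265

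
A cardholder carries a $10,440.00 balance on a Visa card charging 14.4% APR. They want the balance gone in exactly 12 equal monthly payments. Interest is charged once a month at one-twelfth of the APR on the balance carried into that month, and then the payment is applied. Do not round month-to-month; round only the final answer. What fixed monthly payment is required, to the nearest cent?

$939.34

Monthly rate r = 14.4%/12 = 1.2% = 0.012.
Level-payment amortization: P = B₀·r / (1 − (1+r)^(−n)) = 10440.00·0.012 / (1 − 1.012^(−12)).
Denominator 1 − (1+r)^(−12) = 0.133369738.
P = 125.28 / 0.133369738 ≈ 939.34.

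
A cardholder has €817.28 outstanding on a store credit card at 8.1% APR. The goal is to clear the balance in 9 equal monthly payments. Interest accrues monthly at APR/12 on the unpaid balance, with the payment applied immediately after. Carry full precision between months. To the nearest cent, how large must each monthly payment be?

Monthly rate r = 8.1%/12 = 0.675% = 0.00675.
Level-payment amortization: P = B₀·r / (1 − (1+r)^(−n)) = 817.28·0.00675 / (1 − 1.00675^(−9)).
Denominator 1 − (1+r)^(−9) = 0.0587494229.
P = 5.51664 / 0.0587494229 ≈ 93.90.

€93.90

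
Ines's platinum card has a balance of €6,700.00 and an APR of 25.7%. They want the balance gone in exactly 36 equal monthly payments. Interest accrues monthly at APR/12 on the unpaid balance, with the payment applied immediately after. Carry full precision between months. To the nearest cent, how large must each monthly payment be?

€268.88

Monthly rate r = 25.7%/12 = 2.14167% = 0.0214167.
Level-payment amortization: P = B₀·r / (1 − (1+r)^(−n)) = 6700.00·0.0214167 / (1 − 1.02142^(−36)).
Denominator 1 − (1+r)^(−36) = 0.533669138.
P = 143.492 / 0.533669138 ≈ 268.88.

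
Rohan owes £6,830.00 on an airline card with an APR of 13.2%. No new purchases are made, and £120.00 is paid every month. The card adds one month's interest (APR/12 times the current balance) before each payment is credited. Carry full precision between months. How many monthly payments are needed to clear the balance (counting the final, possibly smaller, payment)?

Monthly rate r = 13.2%/12 = 1.1% = 0.011.
Recurrence: B ← B·(1+r) − £120.00.
Month 1: interest £75.13; balance after payment £6,785.13.
Month 2: interest £74.64; balance after payment £6,739.77.
Closed form: n = −ln(1 − rB₀/P)/ln(1+r) = −ln(0.37392)/ln(1.011) ≈ 89.920, so the balance reaches zero during payment 90.

90 months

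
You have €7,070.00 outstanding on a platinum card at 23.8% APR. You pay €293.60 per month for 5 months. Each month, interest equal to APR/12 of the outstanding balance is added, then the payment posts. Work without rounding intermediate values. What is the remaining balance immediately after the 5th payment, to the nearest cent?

Monthly rate r = 23.8%/12 = 1.98333% = 0.0198333.
Each month: B ← B·(1+r) − €293.60.
Month 1: interest €140.22; balance after payment €6,916.62.
Month 2: interest €137.18; balance after payment €6,760.20.
Month 3: interest €134.08; balance after payment €6,600.68.
Month 4: interest €130.91; balance after payment €6,437.99.
Month 5: interest €127.69; balance after payment €6,272.08.

€6,272.08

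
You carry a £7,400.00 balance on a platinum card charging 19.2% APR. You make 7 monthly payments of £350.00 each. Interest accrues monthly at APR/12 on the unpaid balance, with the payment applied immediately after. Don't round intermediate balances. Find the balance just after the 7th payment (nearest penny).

£5,698.87

Monthly rate r = 19.2%/12 = 1.6% = 0.016.
Each month: B ← B·(1+r) − £350.00.
Month 1: interest £118.40; balance after payment £7,168.40.
Month 2: interest £114.69; balance after payment £6,933.09.
Month 3: interest £110.93; balance after payment £6,694.02.
Month 4: interest £107.10; balance after payment £6,451.13.
Month 5: interest £103.22; balance after payment £6,204.35.
Month 6: interest £99.27; balance after payment £5,953.62.
Month 7: interest £95.26; balance after payment £5,698.87.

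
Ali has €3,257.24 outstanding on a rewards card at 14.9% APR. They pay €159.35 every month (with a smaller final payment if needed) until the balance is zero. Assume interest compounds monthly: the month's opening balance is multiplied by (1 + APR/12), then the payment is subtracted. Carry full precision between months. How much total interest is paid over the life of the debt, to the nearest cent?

€523.52

Monthly rate r = 14.9%/12 = 1.24167% = 0.0124167.
Payoff takes n = ⌈−ln(1 − rB₀/P)/ln(1+r)⌉ = ⌈23.725⌉ = 24 payments; the last is €115.71.
Total paid = 23·€159.35 + €115.71 = €3,780.76.
Total interest = total paid − principal = €3,780.76 − €3,257.24 = €523.52.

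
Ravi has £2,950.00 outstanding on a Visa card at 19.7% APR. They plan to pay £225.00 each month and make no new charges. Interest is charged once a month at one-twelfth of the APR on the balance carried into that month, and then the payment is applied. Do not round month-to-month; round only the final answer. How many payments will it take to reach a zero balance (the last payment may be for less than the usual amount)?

Monthly rate r = 19.7%/12 = 1.64167% = 0.0164167.
Recurrence: B ← B·(1+r) − £225.00.
Month 1: interest £48.43; balance after payment £2,773.43.
Month 2: interest £45.53; balance after payment £2,593.96.
Closed form: n = −ln(1 − rB₀/P)/ln(1+r) = −ln(0.78476)/ln(1.01642) ≈ 14.885, so the balance reaches zero during payment 15.

15 payments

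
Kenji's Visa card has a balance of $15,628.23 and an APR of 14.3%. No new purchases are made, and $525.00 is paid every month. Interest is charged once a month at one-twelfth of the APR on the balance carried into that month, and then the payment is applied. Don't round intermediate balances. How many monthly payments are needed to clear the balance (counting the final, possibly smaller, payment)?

37 months

Monthly rate r = 14.3%/12 = 1.19167% = 0.0119167.
Recurrence: B ← B·(1+r) − $525.00.
Month 1: interest $186.24; balance after payment $15,289.47.
Month 2: interest $182.20; balance after payment $14,946.67.
Closed form: n = −ln(1 − rB₀/P)/ln(1+r) = −ln(0.64526)/ln(1.01192) ≈ 36.982, so the balance reaches zero during payment 37.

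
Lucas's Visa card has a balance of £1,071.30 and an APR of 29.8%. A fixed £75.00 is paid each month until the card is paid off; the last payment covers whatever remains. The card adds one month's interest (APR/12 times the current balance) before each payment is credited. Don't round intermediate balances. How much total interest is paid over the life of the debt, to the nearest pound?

Monthly rate r = 29.8%/12 = 2.48333% = 0.0248333.
Payoff takes n = ⌈−ln(1 − rB₀/P)/ln(1+r)⌉ = ⌈17.859⌉ = 18 payments; the last is £64.50.
Total paid = 17·£75.00 + £64.50 = £1,339.50.
Total interest = total paid − principal = £1,339.50 − £1,071.30 = £268.20.

£268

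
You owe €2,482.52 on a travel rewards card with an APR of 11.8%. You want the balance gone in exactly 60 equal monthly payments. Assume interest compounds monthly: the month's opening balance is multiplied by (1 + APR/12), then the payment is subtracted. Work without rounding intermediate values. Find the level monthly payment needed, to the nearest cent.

Monthly rate r = 11.8%/12 = 0.983333% = 0.00983333.
Level-payment amortization: P = B₀·r / (1 − (1+r)^(−n)) = 2482.52·0.00983333 / (1 − 1.00983^(−60)).
Denominator 1 − (1+r)^(−60) = 0.444072864.
P = 24.4114 / 0.444072864 ≈ 54.97.

€54.97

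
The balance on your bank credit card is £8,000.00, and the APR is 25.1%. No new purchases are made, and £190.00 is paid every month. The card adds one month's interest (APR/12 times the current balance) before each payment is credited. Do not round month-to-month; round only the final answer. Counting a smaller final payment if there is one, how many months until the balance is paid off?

103 payments

Monthly rate r = 25.1%/12 = 2.09167% = 0.0209167.
Recurrence: B ← B·(1+r) − £190.00.
Month 1: interest £167.33; balance after payment £7,977.33.
Month 2: interest £166.86; balance after payment £7,954.19.
Closed form: n = −ln(1 − rB₀/P)/ln(1+r) = −ln(0.1193)/ln(1.02092) ≈ 102.707, so the balance reaches zero during payment 103.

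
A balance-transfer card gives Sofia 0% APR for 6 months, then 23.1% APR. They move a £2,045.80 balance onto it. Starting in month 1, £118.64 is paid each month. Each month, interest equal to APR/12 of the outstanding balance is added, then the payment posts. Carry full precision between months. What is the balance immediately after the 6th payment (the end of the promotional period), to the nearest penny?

Promo months 1–6 at r₀ = 0%/12 = 0; months 7+ at r₁ = 23.1%/12 = 0.01925.
After month 6 (no interest yet): B = £2,045.80 − 6·£118.64 = £1,333.96.

£1,333.96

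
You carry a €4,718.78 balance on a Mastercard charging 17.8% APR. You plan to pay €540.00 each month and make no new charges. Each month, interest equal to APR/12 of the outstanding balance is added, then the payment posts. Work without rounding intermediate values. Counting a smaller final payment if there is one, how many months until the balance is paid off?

Monthly rate r = 17.8%/12 = 1.48333% = 0.0148333.
Recurrence: B ← B·(1+r) − €540.00.
Month 1: interest €70.00; balance after payment €4,248.78.
Month 2: interest €63.02; balance after payment €3,771.80.
Closed form: n = −ln(1 − rB₀/P)/ln(1+r) = −ln(0.87038)/ln(1.01483) ≈ 9.428, so the balance reaches zero during payment 10.

10 months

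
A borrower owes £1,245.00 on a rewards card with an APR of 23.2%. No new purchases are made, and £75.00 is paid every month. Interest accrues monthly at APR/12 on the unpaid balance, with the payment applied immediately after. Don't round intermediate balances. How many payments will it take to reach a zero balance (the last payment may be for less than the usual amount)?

21 payments

Monthly rate r = 23.2%/12 = 1.93333% = 0.0193333.
Recurrence: B ← B·(1+r) − £75.00.
Month 1: interest £24.07; balance after payment £1,194.07.
Month 2: interest £23.09; balance after payment £1,142.16.
Closed form: n = −ln(1 − rB₀/P)/ln(1+r) = −ln(0.67907)/ln(1.01933) ≈ 20.212, so the balance reaches zero during payment 21.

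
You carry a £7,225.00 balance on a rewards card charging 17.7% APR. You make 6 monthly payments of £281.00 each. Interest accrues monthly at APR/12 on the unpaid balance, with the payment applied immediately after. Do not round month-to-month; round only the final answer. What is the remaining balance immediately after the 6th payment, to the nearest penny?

Monthly rate r = 17.7%/12 = 1.475% = 0.01475.
Each month: B ← B·(1+r) − £281.00.
Month 1: interest £106.57; balance after payment £7,050.57.
Month 2: interest £104.00; balance after payment £6,873.56.
Month 3: interest £101.39; balance after payment £6,693.95.
Month 4: interest £98.74; balance after payment £6,511.69.
Month 5: interest £96.05; balance after payment £6,326.73.
Month 6: interest £93.32; balance after payment £6,139.05.

£6,139.05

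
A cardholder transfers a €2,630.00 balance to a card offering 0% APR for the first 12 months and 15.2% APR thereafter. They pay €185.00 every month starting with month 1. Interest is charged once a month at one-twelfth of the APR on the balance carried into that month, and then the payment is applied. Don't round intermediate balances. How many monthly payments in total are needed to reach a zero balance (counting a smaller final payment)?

15 months

Promo months 1–12 at r₀ = 0%/12 = 0; months 13+ at r₁ = 15.2%/12 = 0.0126667.
After month 12 (no interest yet): B = €2,630.00 − 12·€185.00 = €410.00.
Then at r₁ with €185.00/mo: n₂ = −ln(1 − r₁·B/P)/ln(1+r₁) ≈ 2.26 → 3 more payments.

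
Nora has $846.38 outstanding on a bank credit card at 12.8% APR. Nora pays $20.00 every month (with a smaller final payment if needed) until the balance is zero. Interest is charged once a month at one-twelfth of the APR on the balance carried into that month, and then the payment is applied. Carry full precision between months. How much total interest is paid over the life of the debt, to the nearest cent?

$285.37

Monthly rate r = 12.8%/12 = 1.06667% = 0.0106667.
Payoff takes n = ⌈−ln(1 − rB₀/P)/ln(1+r)⌉ = ⌈56.586⌉ = 57 payments; the last is $11.75.
Total paid = 56·$20.00 + $11.75 = $1,131.75.
Total interest = total paid − principal = $1,131.75 − $846.38 = $285.37.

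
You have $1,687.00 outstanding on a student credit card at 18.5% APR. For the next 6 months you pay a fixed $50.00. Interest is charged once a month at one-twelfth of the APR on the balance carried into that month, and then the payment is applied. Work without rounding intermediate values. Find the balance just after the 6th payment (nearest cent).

Monthly rate r = 18.5%/12 = 1.54167% = 0.0154167.
Each month: B ← B·(1+r) − $50.00.
Month 1: interest $26.01; balance after payment $1,663.01.
Month 2: interest $25.64; balance after payment $1,638.65.
Month 3: interest $25.26; balance after payment $1,613.91.
Month 4: interest $24.88; balance after payment $1,588.79.
Month 5: interest $24.49; balance after payment $1,563.28.
Month 6: interest $24.10; balance after payment $1,537.38.

$1,537.38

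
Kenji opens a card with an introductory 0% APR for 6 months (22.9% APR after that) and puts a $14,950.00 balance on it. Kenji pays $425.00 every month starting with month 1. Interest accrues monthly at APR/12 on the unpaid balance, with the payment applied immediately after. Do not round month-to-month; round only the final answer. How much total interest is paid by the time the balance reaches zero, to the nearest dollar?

$5,894

Promo months 1–6 at r₀ = 0%/12 = 0; months 7+ at r₁ = 22.9%/12 = 0.0190833.
After month 6 (no interest yet): B = $14,950.00 − 6·$425.00 = $12,400.00.
Then at r₁ with $425.00/mo: n₂ = −ln(1 − r₁·B/P)/ln(1+r₁) ≈ 43.04 → 44 more payments.
Total paid = 49·$425.00 + $19.21 = $20,844.21; interest = $20,844.21 − $14,950.00 = $5,894.21.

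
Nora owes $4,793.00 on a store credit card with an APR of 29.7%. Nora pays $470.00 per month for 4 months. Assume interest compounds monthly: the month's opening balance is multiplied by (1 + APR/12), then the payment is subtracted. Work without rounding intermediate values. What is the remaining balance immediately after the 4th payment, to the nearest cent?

$3,334.46

Monthly rate r = 29.7%/12 = 2.475% = 0.02475.
Each month: B ← B·(1+r) − $470.00.
Month 1: interest $118.63; balance after payment $4,441.63.
Month 2: interest $109.93; balance after payment $4,081.56.
Month 3: interest $101.02; balance after payment $3,712.58.
Month 4: interest $91.89; balance after payment $3,334.46.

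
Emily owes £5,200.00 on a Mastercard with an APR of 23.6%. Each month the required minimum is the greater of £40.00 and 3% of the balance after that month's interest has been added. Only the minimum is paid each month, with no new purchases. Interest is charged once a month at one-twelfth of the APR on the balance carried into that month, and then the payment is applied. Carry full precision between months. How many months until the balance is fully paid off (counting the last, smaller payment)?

179 months

Monthly rate r = 23.6%/12 = 1.96667% = 0.0196667.
While 3% of the post-interest balance exceeds £40.00, each month B ← (B·(1+r))·(1 − 0.03), i.e. B shrinks by the factor (1+r)·0.97 = 0.98908.
This holds for months 1–126. Entering month 127 the balance is £1,303.10; 3% of the post-interest balance is now below £40.00, so the flat £40.00 minimum applies from here.
From month 127 a fixed £40.00 at rate r clears £1,303.10 in 53 more payments. Total: 126 + 53 = 179 months.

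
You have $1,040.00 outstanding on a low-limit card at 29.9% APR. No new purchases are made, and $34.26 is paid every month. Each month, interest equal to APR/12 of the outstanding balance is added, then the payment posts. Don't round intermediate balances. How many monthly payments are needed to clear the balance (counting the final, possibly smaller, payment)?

Monthly rate r = 29.9%/12 = 2.49167% = 0.0249167.
Recurrence: B ← B·(1+r) − $34.26.
Month 1: interest $25.91; balance after payment $1,031.65.
Month 2: interest $25.71; balance after payment $1,023.10.
Closed form: n = −ln(1 − rB₀/P)/ln(1+r) = −ln(0.24363)/ln(1.02492) ≈ 57.377, so the balance reaches zero during payment 58.

58 months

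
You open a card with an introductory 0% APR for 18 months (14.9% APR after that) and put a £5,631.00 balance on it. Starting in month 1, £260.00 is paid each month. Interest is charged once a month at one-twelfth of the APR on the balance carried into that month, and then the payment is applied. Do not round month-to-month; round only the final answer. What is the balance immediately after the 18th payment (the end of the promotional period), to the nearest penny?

£951.00

Promo months 1–18 at r₀ = 0%/12 = 0; months 19+ at r₁ = 14.9%/12 = 0.0124167.
After month 18 (no interest yet): B = £5,631.00 − 18·£260.00 = £951.00.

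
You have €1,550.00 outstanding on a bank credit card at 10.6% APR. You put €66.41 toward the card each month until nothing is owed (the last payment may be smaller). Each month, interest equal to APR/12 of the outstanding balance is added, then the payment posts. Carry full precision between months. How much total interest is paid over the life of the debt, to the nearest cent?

Monthly rate r = 10.6%/12 = 0.883333% = 0.00883333.
Payoff takes n = ⌈−ln(1 − rB₀/P)/ln(1+r)⌉ = ⌈26.253⌉ = 27 payments; the last is €16.87.
Total paid = 26·€66.41 + €16.87 = €1,743.53.
Total interest = total paid − principal = €1,743.53 − €1,550.00 = €193.53.

€193.53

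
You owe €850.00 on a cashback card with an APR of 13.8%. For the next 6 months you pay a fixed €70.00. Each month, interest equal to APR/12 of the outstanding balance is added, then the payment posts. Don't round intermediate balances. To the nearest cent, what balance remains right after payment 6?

Monthly rate r = 13.8%/12 = 1.15% = 0.0115.
Each month: B ← B·(1+r) − €70.00.
Month 1: interest €9.78; balance after payment €789.77.
Month 2: interest €9.08; balance after payment €728.86.
Month 3: interest €8.38; balance after payment €667.24.
Month 4: interest €7.67; balance after payment €604.91.
Month 5: interest €6.96; balance after payment €541.87.
Month 6: interest €6.23; balance after payment €478.10.

€478.10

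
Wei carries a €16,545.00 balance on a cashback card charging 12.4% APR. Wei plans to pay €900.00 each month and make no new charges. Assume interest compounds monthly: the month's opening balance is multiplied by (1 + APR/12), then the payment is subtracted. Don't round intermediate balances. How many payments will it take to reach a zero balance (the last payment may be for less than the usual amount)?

Monthly rate r = 12.4%/12 = 1.03333% = 0.0103333.
Recurrence: B ← B·(1+r) − €900.00.
Month 1: interest €170.97; balance after payment €15,815.97.
Month 2: interest €163.43; balance after payment €15,079.40.
Closed form: n = −ln(1 − rB₀/P)/ln(1+r) = −ln(0.81004)/ln(1.01033) ≈ 20.493, so the balance reaches zero during payment 21.

21 months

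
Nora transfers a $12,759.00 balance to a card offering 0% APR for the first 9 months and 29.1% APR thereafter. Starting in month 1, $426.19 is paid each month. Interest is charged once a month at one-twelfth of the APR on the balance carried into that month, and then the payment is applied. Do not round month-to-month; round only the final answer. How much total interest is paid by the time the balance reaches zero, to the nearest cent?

Promo months 1–9 at r₀ = 0%/12 = 0; months 10+ at r₁ = 29.1%/12 = 0.02425.
After month 9 (no interest yet): B = $12,759.00 − 9·$426.19 = $8,923.29.
Then at r₁ with $426.19/mo: n₂ = −ln(1 − r₁·B/P)/ln(1+r₁) ≈ 29.58 → 30 more payments.
Total paid = 38·$426.19 + $247.97 = $16,443.19; interest = $16,443.19 − $12,759.00 = $3,684.19.

$3,684.19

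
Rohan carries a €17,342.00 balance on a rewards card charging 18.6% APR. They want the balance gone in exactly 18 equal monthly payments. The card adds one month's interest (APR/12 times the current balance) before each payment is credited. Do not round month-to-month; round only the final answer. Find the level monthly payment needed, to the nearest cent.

€1,111.49

Monthly rate r = 18.6%/12 = 1.55% = 0.0155.
Level-payment amortization: P = B₀·r / (1 − (1+r)^(−n)) = 17342.00·0.0155 / (1 − 1.0155^(−18)).
Denominator 1 − (1+r)^(−18) = 0.241839244.
P = 268.801 / 0.241839244 ≈ 1111.49.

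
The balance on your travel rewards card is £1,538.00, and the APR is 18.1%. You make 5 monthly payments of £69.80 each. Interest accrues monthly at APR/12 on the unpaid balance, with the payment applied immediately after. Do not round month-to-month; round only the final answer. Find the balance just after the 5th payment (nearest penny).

£1,297.85

Monthly rate r = 18.1%/12 = 1.50833% = 0.0150833.
Each month: B ← B·(1+r) − £69.80.
Month 1: interest £23.20; balance after payment £1,491.40.
Month 2: interest £22.50; balance after payment £1,444.09.
Month 3: interest £21.78; balance after payment £1,396.08.
Month 4: interest £21.06; balance after payment £1,347.33.
Month 5: interest £20.32; balance after payment £1,297.85.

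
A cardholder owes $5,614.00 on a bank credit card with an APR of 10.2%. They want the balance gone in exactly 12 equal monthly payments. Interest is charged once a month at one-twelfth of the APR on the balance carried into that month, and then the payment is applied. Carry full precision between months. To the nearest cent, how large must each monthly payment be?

Monthly rate r = 10.2%/12 = 0.85% = 0.0085.
Level-payment amortization: P = B₀·r / (1 − (1+r)^(−n)) = 5614.00·0.0085 / (1 − 1.0085^(−12)).
Denominator 1 − (1+r)^(−12) = 0.0965811054.
P = 47.719 / 0.0965811054 ≈ 494.08.

$494.08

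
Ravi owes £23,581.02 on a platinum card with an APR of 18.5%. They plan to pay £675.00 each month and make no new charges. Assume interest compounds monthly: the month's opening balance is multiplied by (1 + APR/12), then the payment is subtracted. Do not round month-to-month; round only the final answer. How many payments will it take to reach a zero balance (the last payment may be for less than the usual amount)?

51 payments

Monthly rate r = 18.5%/12 = 1.54167% = 0.0154167.
Recurrence: B ← B·(1+r) − £675.00.
Month 1: interest £363.54; balance after payment £23,269.56.
Month 2: interest £358.74; balance after payment £22,953.30.
Closed form: n = −ln(1 − rB₀/P)/ln(1+r) = −ln(0.46142)/ln(1.01542) ≈ 50.555, so the balance reaches zero during payment 51.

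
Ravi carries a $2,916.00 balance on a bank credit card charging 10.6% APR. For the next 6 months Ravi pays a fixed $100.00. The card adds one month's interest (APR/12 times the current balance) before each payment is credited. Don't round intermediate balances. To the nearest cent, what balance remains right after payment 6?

Monthly rate r = 10.6%/12 = 0.883333% = 0.00883333.
Each month: B ← B·(1+r) − $100.00.
Month 1: interest $25.76; balance after payment $2,841.76.
Month 2: interest $25.10; balance after payment $2,766.86.
Month 3: interest $24.44; balance after payment $2,691.30.
Month 4: interest $23.77; balance after payment $2,615.07.
Month 5: interest $23.10; balance after payment $2,538.17.
Month 6: interest $22.42; balance after payment $2,460.59.

$2,460.59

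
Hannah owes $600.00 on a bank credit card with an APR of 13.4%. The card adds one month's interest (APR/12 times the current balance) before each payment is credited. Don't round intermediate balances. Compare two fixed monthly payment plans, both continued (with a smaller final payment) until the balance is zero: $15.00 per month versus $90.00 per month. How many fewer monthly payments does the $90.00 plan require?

47 fewer payments

Monthly rate r = 13.4%/12 = 1.11667% = 0.0111667.
At $15.00/mo: n = ⌈−ln(1 − rB₀/P)/ln(1+r)⌉ = 54 payments (last $4.40); total interest = total paid − $600.00 = $199.40.
At $90.00/mo: 7 payments (last $87.00); total interest $27.00.
Payments saved = 54 − 7 = 47.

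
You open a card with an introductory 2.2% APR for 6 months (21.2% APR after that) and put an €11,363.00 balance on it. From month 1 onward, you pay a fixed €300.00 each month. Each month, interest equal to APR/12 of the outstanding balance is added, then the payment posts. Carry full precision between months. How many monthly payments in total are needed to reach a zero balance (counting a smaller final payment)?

55 payments

Promo months 1–6 at r₀ = 2.2%/12 = 0.00183333; months 7+ at r₁ = 21.2%/12 = 0.0176667.
After month 6: iterate B ← B·(1+r₀) − €300.00 for 6 months → €9,680.30.
Then at r₁ with €300.00/mo: n₂ = −ln(1 − r₁·B/P)/ln(1+r₁) ≈ 48.20 → 49 more payments.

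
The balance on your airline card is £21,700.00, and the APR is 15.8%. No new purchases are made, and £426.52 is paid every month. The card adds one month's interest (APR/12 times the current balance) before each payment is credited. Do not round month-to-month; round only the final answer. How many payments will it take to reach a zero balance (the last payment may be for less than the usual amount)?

85 months

Monthly rate r = 15.8%/12 = 1.31667% = 0.0131667.
Recurrence: B ← B·(1+r) − £426.52.
Month 1: interest £285.72; balance after payment £21,559.20.
Month 2: interest £283.86; balance after payment £21,416.54.
Closed form: n = −ln(1 − rB₀/P)/ln(1+r) = −ln(0.33012)/ln(1.01317) ≈ 84.727, so the balance reaches zero during payment 85.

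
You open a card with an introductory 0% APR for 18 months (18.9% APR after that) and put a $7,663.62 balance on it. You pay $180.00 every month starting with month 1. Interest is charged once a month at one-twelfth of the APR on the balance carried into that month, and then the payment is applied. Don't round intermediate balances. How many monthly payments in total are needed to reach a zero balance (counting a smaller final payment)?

Promo months 1–18 at r₀ = 0%/12 = 0; months 19+ at r₁ = 18.9%/12 = 0.01575.
After month 18 (no interest yet): B = $7,663.62 − 18·$180.00 = $4,423.62.
Then at r₁ with $180.00/mo: n₂ = −ln(1 − r₁·B/P)/ln(1+r₁) ≈ 31.32 → 32 more payments.

50 payments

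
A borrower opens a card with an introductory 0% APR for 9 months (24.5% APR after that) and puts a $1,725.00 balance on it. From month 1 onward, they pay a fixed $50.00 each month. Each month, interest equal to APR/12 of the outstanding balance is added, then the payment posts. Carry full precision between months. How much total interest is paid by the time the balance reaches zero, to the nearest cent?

Promo months 1–9 at r₀ = 0%/12 = 0; months 10+ at r₁ = 24.5%/12 = 0.0204167.
After month 9 (no interest yet): B = $1,725.00 − 9·$50.00 = $1,275.00.
Then at r₁ with $50.00/mo: n₂ = −ln(1 − r₁·B/P)/ln(1+r₁) ≈ 36.38 → 37 more payments.
Total paid = 45·$50.00 + $19.11 = $2,269.11; interest = $2,269.11 − $1,725.00 = $544.11.

$544.11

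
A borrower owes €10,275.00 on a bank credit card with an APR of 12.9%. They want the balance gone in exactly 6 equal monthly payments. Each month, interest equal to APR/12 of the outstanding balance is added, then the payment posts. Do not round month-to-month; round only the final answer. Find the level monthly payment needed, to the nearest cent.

€1,777.51

Monthly rate r = 12.9%/12 = 1.075% = 0.01075.
Level-payment amortization: P = B₀·r / (1 − (1+r)^(−n)) = 10275.00·0.01075 / (1 − 1.01075^(−6)).
Denominator 1 − (1+r)^(−6) = 0.0621411089.
P = 110.456 / 0.0621411089 ≈ 1777.51.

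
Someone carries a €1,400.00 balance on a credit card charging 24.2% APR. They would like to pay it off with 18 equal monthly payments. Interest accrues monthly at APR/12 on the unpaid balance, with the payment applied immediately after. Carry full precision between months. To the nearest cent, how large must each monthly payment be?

Monthly rate r = 24.2%/12 = 2.01667% = 0.0201667.
Level-payment amortization: P = B₀·r / (1 − (1+r)^(−n)) = 1400.00·0.0201667 / (1 − 1.02017^(−18)).
Denominator 1 − (1+r)^(−18) = 0.301896724.
P = 28.2333 / 0.301896724 ≈ 93.52.

€93.52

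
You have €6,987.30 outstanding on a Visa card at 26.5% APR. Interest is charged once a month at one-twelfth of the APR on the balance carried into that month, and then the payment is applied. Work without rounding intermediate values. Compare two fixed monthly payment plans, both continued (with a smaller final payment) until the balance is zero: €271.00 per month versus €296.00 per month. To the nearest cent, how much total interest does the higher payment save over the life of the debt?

€470.43

Monthly rate r = 26.5%/12 = 2.20833% = 0.0220833.
At €271.00/mo: n = ⌈−ln(1 − rB₀/P)/ln(1+r)⌉ = 39 payments (last €155.83); total interest = total paid − €6,987.30 = €3,466.53.
At €296.00/mo: 34 payments (last €215.40); total interest €2,996.10.
Interest saved = €3,466.53 − €2,996.10 = €470.43.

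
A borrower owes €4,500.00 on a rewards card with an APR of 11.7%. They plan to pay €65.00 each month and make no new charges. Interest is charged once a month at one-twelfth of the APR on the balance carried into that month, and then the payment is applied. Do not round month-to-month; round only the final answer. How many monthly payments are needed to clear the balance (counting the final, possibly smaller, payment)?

116 payments

Monthly rate r = 11.7%/12 = 0.975% = 0.00975.
Recurrence: B ← B·(1+r) − €65.00.
Month 1: interest €43.88; balance after payment €4,478.88.
Month 2: interest €43.67; balance after payment €4,457.54.
Closed form: n = −ln(1 − rB₀/P)/ln(1+r) = −ln(0.325)/ln(1.00975) ≈ 115.836, so the balance reaches zero during payment 116.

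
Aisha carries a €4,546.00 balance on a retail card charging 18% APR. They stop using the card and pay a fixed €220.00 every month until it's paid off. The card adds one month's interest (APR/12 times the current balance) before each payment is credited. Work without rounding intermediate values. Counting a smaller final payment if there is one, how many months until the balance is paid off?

Monthly rate r = 18%/12 = 1.5% = 0.015.
Recurrence: B ← B·(1+r) − €220.00.
Month 1: interest €68.19; balance after payment €4,394.19.
Month 2: interest €65.91; balance after payment €4,240.10.
Closed form: n = −ln(1 − rB₀/P)/ln(1+r) = −ln(0.69005)/ln(1.015) ≈ 24.918, so the balance reaches zero during payment 25.

25 payments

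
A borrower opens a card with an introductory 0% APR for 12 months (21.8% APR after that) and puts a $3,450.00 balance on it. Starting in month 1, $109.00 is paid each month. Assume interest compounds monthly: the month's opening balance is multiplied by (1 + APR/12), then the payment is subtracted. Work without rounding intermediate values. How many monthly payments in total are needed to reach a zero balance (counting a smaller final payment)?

Promo months 1–12 at r₀ = 0%/12 = 0; months 13+ at r₁ = 21.8%/12 = 0.0181667.
After month 12 (no interest yet): B = $3,450.00 − 12·$109.00 = $2,142.00.
Then at r₁ with $109.00/mo: n₂ = −ln(1 − r₁·B/P)/ln(1+r₁) ≈ 24.53 → 25 more payments.

37 months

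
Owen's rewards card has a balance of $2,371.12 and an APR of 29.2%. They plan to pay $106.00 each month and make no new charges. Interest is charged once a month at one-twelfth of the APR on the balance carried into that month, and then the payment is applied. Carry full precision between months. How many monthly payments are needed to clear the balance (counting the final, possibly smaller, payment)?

Monthly rate r = 29.2%/12 = 2.43333% = 0.0243333.
Recurrence: B ← B·(1+r) − $106.00.
Month 1: interest $57.70; balance after payment $2,322.82.
Month 2: interest $56.52; balance after payment $2,273.34.
Closed form: n = −ln(1 − rB₀/P)/ln(1+r) = −ln(0.45569)/ln(1.02433) ≈ 32.691, so the balance reaches zero during payment 33.

33 months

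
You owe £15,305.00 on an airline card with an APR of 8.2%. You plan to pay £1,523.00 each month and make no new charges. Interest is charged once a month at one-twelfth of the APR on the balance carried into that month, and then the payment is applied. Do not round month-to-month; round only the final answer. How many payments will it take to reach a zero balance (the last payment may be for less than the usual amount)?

11 payments

Monthly rate r = 8.2%/12 = 0.683333% = 0.00683333.
Recurrence: B ← B·(1+r) − £1,523.00.
Month 1: interest £104.58; balance after payment £13,886.58.
Month 2: interest £94.89; balance after payment £12,458.48.
Closed form: n = −ln(1 − rB₀/P)/ln(1+r) = −ln(0.93133)/ln(1.00683) ≈ 10.446, so the balance reaches zero during payment 11.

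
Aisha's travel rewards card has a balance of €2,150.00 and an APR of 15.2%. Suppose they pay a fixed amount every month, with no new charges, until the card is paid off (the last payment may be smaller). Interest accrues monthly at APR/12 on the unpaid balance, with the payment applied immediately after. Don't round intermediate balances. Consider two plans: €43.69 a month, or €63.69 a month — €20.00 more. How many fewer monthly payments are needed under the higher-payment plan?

Monthly rate r = 15.2%/12 = 1.26667% = 0.0126667.
At €43.69/mo: n = ⌈−ln(1 − rB₀/P)/ln(1+r)⌉ = 78 payments (last €24.99); total interest = total paid − €2,150.00 = €1,239.12.
At €63.69/mo: 45 payments (last €20.68); total interest €673.04.
Payments saved = 78 − 45 = 33.

33 fewer payments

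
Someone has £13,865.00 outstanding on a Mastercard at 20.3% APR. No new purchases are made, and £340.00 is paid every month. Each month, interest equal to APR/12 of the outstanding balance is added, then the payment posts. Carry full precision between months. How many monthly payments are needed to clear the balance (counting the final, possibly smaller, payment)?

70 months

Monthly rate r = 20.3%/12 = 1.69167% = 0.0169167.
Recurrence: B ← B·(1+r) − £340.00.
Month 1: interest £234.55; balance after payment £13,759.55.
Month 2: interest £232.77; balance after payment £13,652.32.
Closed form: n = −ln(1 − rB₀/P)/ln(1+r) = −ln(0.31015)/ln(1.01692) ≈ 69.788, so the balance reaches zero during payment 70.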